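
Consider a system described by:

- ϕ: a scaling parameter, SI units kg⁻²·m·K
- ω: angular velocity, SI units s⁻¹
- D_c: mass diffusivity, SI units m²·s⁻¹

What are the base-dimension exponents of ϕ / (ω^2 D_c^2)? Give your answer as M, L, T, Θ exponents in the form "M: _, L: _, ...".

Collect each base-dimension exponent across the product:
  M: (-2) − 2·(0) − 2·(0) = -2
  L: (1) − 2·(0) − 2·(2) = -3
  T: (0) − 2·(-1) − 2·(-1) = 4
  Θ: (1) − 2·(0) − 2·(0) = 1
So the dimensions are [M⁻² L⁻³ T⁴ Θ].

M: -2, L: -3, T: 4, Θ: 1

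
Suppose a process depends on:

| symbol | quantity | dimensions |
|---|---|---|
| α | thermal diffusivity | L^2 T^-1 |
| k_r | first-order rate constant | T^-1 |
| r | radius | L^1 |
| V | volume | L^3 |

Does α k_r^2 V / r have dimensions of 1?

Sum the exponent of each base dimension across the product:
  L: [α]_L + 2·[k_r]_L − [r]_L + [V]_L = (2) + 2·(0) − (1) + (3) = 4
  T: [α]_T + 2·[k_r]_T − [r]_T + [V]_T = (-1) + 2·(-1) − (0) + (0) = -3
Net dimensions [L⁴ T⁻³] ≠ [1] — not dimensionless.

no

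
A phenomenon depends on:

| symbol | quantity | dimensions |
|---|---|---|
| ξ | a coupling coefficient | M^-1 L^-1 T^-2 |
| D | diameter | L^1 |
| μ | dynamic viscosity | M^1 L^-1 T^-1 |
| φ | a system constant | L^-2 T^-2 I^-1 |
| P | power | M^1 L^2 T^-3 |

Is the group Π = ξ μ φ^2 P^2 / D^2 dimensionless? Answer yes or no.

Sum the exponent of each base dimension across the product:
  M: [ξ]_M − 2·[D]_M + [μ]_M + 2·[φ]_M + 2·[P]_M = (-1) − 2·(0) + (1) + 2·(0) + 2·(1) = 2
  L: [ξ]_L − 2·[D]_L + [μ]_L + 2·[φ]_L + 2·[P]_L = (-1) − 2·(1) + (-1) + 2·(-2) + 2·(2) = -4
  T: [ξ]_T − 2·[D]_T + [μ]_T + 2·[φ]_T + 2·[P]_T = (-2) − 2·(0) + (-1) + 2·(-2) + 2·(-3) = -13
  I: [ξ]_I − 2·[D]_I + [μ]_I + 2·[φ]_I + 2·[P]_I = (0) − 2·(0) + (0) + 2·(-1) + 2·(0) = -2
Net dimensions [M² L⁻⁴ T⁻¹³ I⁻²] ≠ [1] — not dimensionless.

no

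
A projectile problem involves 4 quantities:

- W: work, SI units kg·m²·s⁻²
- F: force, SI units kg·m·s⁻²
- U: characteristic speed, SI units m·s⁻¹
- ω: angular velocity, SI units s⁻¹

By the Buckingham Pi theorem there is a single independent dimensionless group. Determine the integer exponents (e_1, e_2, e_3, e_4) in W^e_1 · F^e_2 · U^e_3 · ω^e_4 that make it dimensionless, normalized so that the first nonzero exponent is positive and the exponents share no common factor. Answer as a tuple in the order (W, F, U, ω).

(1, -1, -1, 1)

M: e_1·(1) + e_2·(1) + e_3·(0) + e_4·(0) = 0
L: e_1·(2) + e_2·(1) + e_3·(1) + e_4·(0) = 0
T: e_1·(-2) + e_2·(-2) + e_3·(-1) + e_4·(-1) = 0
Solving this homogeneous linear system for the smallest-integer solution (first nonzero entry positive) gives (1, -1, -1, 1).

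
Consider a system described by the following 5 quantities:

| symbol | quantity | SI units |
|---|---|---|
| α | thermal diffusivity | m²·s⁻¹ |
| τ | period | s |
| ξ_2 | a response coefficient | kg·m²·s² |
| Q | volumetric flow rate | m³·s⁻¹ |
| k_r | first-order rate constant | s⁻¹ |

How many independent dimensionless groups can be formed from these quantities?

There are 5 variables and 3 base dimensions (M, L, T).
The dimension matrix has rank 3.
Independent dimensionless groups: 5 − 3 = 2.

2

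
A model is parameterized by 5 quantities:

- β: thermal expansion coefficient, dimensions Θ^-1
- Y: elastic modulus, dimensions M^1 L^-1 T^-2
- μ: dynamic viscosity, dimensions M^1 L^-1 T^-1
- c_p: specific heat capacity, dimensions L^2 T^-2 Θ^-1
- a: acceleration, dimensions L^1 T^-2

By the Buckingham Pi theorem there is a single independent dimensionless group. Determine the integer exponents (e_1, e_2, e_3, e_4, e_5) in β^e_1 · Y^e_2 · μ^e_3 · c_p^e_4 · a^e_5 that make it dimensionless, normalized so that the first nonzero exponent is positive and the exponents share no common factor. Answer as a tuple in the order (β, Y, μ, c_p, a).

(1, -2, 2, -1, 2)

M: e_1·(0) + e_2·(1) + e_3·(1) + e_4·(0) + e_5·(0) = 0
L: e_1·(0) + e_2·(-1) + e_3·(-1) + e_4·(2) + e_5·(1) = 0
T: e_1·(0) + e_2·(-2) + e_3·(-1) + e_4·(-2) + e_5·(-2) = 0
Θ: e_1·(-1) + e_2·(0) + e_3·(0) + e_4·(-1) + e_5·(0) = 0
Solving this homogeneous linear system for the smallest-integer solution (first nonzero entry positive) gives (1, -2, 2, -1, 2).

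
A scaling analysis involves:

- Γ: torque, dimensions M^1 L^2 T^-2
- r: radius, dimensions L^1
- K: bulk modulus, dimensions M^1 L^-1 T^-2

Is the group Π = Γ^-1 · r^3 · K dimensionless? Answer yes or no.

Sum the exponent of each base dimension across the product:
  M: −[Γ]_M + 3·[r]_M + [K]_M = −(1) + 3·(0) + (1) = 0
  L: −[Γ]_L + 3·[r]_L + [K]_L = −(2) + 3·(1) + (-1) = 0
  T: −[Γ]_T + 3·[r]_T + [K]_T = −(-2) + 3·(0) + (-2) = 0
All base exponents vanish — dimensionless.

yes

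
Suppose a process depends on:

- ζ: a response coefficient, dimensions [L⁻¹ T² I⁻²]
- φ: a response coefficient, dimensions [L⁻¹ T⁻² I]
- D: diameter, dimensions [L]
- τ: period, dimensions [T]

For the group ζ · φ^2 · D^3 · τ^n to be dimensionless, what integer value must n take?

2

Balance the T exponent: (1)·n from τ, plus (2) + 2·(-2) + 3·(0) = -2 from the rest, must sum to zero.
n − 2 = 0, so n = 2.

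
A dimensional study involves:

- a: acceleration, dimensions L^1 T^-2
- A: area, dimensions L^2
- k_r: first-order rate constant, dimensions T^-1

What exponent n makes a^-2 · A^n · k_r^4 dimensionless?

1

Balance the L exponent: (2)·n from A, plus −2·(1) + 4·(0) = -2 from the rest, must sum to zero.
2n − 2 = 0, so n = 1.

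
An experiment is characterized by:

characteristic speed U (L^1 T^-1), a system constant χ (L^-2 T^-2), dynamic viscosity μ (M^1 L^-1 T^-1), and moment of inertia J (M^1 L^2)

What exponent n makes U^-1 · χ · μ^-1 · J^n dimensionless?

1

Balance the M exponent: (1)·n from J, plus −(0) + (0) − (1) = -1 from the rest, must sum to zero.
n − 1 = 0, so n = 1.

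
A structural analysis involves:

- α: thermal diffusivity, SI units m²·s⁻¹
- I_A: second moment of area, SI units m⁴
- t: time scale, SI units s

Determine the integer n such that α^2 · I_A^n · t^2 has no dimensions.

Balance the L exponent: (4)·n from I_A, plus 2·(2) + 2·(0) = 4 from the rest, must sum to zero.
4n + 4 = 0, so n = -1.

-1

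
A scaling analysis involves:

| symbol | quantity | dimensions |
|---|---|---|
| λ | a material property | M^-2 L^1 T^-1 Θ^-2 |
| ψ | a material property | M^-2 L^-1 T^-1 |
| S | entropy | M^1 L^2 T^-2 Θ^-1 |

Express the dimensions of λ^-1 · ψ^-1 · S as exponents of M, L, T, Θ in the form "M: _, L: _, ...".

M: 5, L: 2, T: 0, Θ: 1

Collect each base-dimension exponent across the product:
  M: −(-2) − (-2) + (1) = 5
  L: −(1) − (-1) + (2) = 2
  T: −(-1) − (-1) + (-2) = 0
  Θ: −(-2) − (0) + (-1) = 1
So the dimensions are [M⁵ L² Θ].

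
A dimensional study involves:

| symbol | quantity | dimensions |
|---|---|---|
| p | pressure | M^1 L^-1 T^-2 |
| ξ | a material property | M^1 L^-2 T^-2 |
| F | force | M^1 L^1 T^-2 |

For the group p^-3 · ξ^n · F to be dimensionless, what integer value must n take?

2

Balance the M exponent: (1)·n from ξ, plus −3·(1) + (1) = -2 from the rest, must sum to zero.
n − 2 = 0, so n = 2.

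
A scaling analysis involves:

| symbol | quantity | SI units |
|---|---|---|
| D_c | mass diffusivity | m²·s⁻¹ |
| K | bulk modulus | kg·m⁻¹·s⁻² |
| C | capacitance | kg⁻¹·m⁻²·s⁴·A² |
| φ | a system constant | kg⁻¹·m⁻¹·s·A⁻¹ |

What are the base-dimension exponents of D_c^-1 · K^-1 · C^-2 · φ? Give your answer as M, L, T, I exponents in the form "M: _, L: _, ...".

M: 0, L: 2, T: -4, I: -5

Collect each base-dimension exponent across the product:
  M: −(0) − (1) − 2·(-1) + (-1) = 0
  L: −(2) − (-1) − 2·(-2) + (-1) = 2
  T: −(-1) − (-2) − 2·(4) + (1) = -4
  I: −(0) − (0) − 2·(2) + (-1) = -5
So the dimensions are [L² T⁻⁴ I⁻⁵].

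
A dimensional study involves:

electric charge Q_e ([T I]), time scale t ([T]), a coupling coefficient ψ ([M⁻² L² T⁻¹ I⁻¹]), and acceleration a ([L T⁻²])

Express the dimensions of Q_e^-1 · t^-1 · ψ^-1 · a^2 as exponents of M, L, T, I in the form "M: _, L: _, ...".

Collect each base-dimension exponent across the product:
  M: −(0) − (0) − (-2) + 2·(0) = 2
  L: −(0) − (0) − (2) + 2·(1) = 0
  T: −(1) − (1) − (-1) + 2·(-2) = -5
  I: −(1) − (0) − (-1) + 2·(0) = 0
So the dimensions are [M² T⁻⁵].

M: 2, L: 0, T: -5, I: 0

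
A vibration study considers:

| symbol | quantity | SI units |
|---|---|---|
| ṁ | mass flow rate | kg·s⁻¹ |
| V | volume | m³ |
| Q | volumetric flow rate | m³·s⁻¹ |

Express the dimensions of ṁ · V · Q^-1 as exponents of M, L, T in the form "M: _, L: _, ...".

Collect each base-dimension exponent across the product:
  M: (1) + (0) − (0) = 1
  L: (0) + (3) − (3) = 0
  T: (-1) + (0) − (-1) = 0
So the dimensions are [M].

M: 1, L: 0, T: 0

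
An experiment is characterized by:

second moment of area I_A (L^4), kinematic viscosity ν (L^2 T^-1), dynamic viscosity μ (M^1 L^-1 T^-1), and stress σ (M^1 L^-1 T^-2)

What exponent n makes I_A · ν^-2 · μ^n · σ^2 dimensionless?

Balance the M exponent: (1)·n from μ, plus (0) − 2·(0) + 2·(1) = 2 from the rest, must sum to zero.
n + 2 = 0, so n = -2.

-2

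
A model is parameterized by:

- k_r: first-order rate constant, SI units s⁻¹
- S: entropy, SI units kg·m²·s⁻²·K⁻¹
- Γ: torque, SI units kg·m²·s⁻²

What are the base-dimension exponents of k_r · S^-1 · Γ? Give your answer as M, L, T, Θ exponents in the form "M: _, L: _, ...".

Collect each base-dimension exponent across the product:
  M: (0) − (1) + (1) = 0
  L: (0) − (2) + (2) = 0
  T: (-1) − (-2) + (-2) = -1
  Θ: (0) − (-1) + (0) = 1
So the dimensions are [T⁻¹ Θ].

M: 0, L: 0, T: -1, Θ: 1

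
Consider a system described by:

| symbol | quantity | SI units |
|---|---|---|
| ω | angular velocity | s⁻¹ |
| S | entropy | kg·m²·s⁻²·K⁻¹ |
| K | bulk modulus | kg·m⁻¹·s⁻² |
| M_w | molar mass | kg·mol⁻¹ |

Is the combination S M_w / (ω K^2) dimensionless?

Sum the exponent of each base dimension across the product:
  M: −[ω]_M + [S]_M − 2·[K]_M + [M_w]_M = −(0) + (1) − 2·(1) + (1) = 0
  L: −[ω]_L + [S]_L − 2·[K]_L + [M_w]_L = −(0) + (2) − 2·(-1) + (0) = 4
  T: −[ω]_T + [S]_T − 2·[K]_T + [M_w]_T = −(-1) + (-2) − 2·(-2) + (0) = 3
  Θ: −[ω]_Θ + [S]_Θ − 2·[K]_Θ + [M_w]_Θ = −(0) + (-1) − 2·(0) + (0) = -1
  N: −[ω]_N + [S]_N − 2·[K]_N + [M_w]_N = −(0) + (0) − 2·(0) + (-1) = -1
Net dimensions [L⁴ T³ Θ⁻¹ N⁻¹] ≠ [1] — not dimensionless.

no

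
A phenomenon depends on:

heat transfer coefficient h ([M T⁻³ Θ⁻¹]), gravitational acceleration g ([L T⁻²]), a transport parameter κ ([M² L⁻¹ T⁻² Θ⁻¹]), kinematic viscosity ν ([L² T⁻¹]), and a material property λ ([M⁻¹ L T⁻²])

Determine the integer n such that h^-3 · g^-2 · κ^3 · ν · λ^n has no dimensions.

3

Balance the M exponent: (-1)·n from λ, plus −3·(1) − 2·(0) + 3·(2) + (0) = 3 from the rest, must sum to zero.
−n + 3 = 0, so n = 3.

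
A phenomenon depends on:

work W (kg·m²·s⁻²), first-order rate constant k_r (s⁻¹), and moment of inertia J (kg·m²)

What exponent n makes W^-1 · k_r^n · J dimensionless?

2

Balance the T exponent: (-1)·n from k_r, plus −(-2) + (0) = 2 from the rest, must sum to zero.
−n + 2 = 0, so n = 2.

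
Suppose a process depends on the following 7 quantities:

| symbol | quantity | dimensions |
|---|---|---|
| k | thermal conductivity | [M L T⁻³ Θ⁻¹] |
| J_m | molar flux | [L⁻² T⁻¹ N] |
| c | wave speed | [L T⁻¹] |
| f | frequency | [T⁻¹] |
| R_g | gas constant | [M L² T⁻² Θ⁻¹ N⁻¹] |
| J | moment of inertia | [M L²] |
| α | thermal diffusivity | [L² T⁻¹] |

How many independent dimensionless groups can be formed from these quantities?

There are 7 variables and 5 base dimensions (M, L, T, Θ, N).
The dimension matrix has rank 5.
Independent dimensionless groups: 7 − 5 = 2.

2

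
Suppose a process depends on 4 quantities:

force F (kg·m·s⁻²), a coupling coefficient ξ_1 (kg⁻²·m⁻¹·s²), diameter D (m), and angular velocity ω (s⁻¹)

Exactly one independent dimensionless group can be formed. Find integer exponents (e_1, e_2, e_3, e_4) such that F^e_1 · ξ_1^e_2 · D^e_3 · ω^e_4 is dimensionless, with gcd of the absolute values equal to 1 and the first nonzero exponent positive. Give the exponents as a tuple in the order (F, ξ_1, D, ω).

M: e_1·(1) + e_2·(-2) + e_3·(0) + e_4·(0) = 0
L: e_1·(1) + e_2·(-1) + e_3·(1) + e_4·(0) = 0
T: e_1·(-2) + e_2·(2) + e_3·(0) + e_4·(-1) = 0
Solving this homogeneous linear system for the smallest-integer solution (first nonzero entry positive) gives (2, 1, -1, -2).

(2, 1, -1, -2)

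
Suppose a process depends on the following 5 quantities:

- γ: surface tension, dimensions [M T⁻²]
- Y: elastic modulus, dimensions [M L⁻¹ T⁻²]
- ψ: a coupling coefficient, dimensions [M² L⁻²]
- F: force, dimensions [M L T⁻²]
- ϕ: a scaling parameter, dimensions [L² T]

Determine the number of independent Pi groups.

2

There are 5 variables and 3 base dimensions (M, L, T).
The dimension matrix has rank 3.
Independent dimensionless groups: 5 − 3 = 2.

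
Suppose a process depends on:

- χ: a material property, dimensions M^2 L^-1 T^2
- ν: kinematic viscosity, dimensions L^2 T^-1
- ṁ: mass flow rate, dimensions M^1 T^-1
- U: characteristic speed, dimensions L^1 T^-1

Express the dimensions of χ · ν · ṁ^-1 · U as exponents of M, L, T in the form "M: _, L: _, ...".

Collect each base-dimension exponent across the product:
  M: (2) + (0) − (1) + (0) = 1
  L: (-1) + (2) − (0) + (1) = 2
  T: (2) + (-1) − (-1) + (-1) = 1
So the dimensions are [M L² T].

M: 1, L: 2, T: 1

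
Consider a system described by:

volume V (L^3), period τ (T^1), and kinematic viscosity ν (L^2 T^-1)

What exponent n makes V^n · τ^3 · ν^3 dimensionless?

Balance the L exponent: (3)·n from V, plus 3·(0) + 3·(2) = 6 from the rest, must sum to zero.
3n + 6 = 0, so n = -2.

-2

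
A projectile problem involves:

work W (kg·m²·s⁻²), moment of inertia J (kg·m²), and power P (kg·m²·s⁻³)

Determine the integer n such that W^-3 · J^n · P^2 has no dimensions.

1

Balance the M exponent: (1)·n from J, plus −3·(1) + 2·(1) = -1 from the rest, must sum to zero.
n − 1 = 0, so n = 1.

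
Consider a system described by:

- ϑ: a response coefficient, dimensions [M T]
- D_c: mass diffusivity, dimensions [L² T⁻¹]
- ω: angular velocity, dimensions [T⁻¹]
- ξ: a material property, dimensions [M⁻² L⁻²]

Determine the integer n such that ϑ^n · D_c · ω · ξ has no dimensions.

Balance the M exponent: (1)·n from ϑ, plus (0) + (0) + (-2) = -2 from the rest, must sum to zero.
n − 2 = 0, so n = 2.

2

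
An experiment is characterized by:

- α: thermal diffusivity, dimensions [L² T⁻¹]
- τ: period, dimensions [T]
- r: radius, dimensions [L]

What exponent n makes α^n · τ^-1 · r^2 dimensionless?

Balance the L exponent: (2)·n from α, plus −(0) + 2·(1) = 2 from the rest, must sum to zero.
2n + 2 = 0, so n = -1.

-1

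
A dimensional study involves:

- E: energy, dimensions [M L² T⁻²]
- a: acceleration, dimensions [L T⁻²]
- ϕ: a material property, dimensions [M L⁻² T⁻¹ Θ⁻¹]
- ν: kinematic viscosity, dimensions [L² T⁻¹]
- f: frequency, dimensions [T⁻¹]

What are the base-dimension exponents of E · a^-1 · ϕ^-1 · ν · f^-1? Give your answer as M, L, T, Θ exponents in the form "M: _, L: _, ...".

M: 0, L: 5, T: 1, Θ: 1

Collect each base-dimension exponent across the product:
  M: (1) − (0) − (1) + (0) − (0) = 0
  L: (2) − (1) − (-2) + (2) − (0) = 5
  T: (-2) − (-2) − (-1) + (-1) − (-1) = 1
  Θ: (0) − (0) − (-1) + (0) − (0) = 1
So the dimensions are [L⁵ T Θ].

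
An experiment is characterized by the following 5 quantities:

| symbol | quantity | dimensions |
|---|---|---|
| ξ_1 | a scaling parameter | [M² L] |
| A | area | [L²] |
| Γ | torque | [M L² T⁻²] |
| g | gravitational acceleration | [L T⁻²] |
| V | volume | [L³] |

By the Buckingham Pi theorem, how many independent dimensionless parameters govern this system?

2

There are 5 variables and 3 base dimensions (M, L, T).
The dimension matrix has rank 3.
Independent dimensionless groups: 5 − 3 = 2.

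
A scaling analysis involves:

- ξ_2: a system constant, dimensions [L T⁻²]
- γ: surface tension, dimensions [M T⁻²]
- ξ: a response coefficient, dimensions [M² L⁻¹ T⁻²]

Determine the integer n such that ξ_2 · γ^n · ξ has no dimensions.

Balance the M exponent: (1)·n from γ, plus (0) + (2) = 2 from the rest, must sum to zero.
n + 2 = 0, so n = -2.

-2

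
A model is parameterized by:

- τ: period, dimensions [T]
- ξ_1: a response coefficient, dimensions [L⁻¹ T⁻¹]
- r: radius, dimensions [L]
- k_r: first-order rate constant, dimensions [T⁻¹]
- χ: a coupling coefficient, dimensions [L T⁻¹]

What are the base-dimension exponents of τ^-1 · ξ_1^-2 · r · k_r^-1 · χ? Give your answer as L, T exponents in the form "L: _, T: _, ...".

Collect each base-dimension exponent across the product:
  L: −(0) − 2·(-1) + (1) − (0) + (1) = 4
  T: −(1) − 2·(-1) + (0) − (-1) + (-1) = 1
So the dimensions are [L⁴ T].

L: 4, T: 1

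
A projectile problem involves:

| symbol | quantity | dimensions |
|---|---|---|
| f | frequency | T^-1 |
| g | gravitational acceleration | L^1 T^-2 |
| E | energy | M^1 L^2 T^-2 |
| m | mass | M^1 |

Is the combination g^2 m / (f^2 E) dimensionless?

Sum the exponent of each base dimension across the product:
  M: −2·[f]_M + 2·[g]_M − [E]_M + [m]_M = −2·(0) + 2·(0) − (1) + (1) = 0
  L: −2·[f]_L + 2·[g]_L − [E]_L + [m]_L = −2·(0) + 2·(1) − (2) + (0) = 0
  T: −2·[f]_T + 2·[g]_T − [E]_T + [m]_T = −2·(-1) + 2·(-2) − (-2) + (0) = 0
All base exponents vanish — dimensionless.

yes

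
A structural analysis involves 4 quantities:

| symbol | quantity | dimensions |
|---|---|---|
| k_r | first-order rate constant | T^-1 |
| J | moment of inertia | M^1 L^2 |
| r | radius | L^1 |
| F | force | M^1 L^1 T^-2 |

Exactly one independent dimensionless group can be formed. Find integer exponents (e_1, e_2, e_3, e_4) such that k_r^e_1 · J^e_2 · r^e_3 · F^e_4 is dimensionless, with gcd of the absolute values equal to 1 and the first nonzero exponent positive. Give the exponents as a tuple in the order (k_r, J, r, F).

M: e_1·(0) + e_2·(1) + e_3·(0) + e_4·(1) = 0
L: e_1·(0) + e_2·(2) + e_3·(1) + e_4·(1) = 0
T: e_1·(-1) + e_2·(0) + e_3·(0) + e_4·(-2) = 0
Solving this homogeneous linear system for the smallest-integer solution (first nonzero entry positive) gives (2, 1, -1, -1).

(2, 1, -1, -1)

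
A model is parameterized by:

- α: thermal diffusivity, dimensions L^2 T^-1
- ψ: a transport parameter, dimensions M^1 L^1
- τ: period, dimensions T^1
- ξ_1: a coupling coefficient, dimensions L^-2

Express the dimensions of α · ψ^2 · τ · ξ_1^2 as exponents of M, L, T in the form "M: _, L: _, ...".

M: 2, L: 0, T: 0

Collect each base-dimension exponent across the product:
  M: (0) + 2·(1) + (0) + 2·(0) = 2
  L: (2) + 2·(1) + (0) + 2·(-2) = 0
  T: (-1) + 2·(0) + (1) + 2·(0) = 0
So the dimensions are [M²].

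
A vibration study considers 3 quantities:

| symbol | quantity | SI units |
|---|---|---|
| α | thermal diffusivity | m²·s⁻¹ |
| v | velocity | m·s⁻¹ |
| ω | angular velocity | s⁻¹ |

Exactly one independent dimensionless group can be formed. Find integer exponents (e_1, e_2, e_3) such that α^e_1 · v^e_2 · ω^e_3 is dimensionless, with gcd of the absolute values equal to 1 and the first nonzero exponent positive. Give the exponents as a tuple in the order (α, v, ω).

(1, -2, 1)

L: e_1·(2) + e_2·(1) + e_3·(0) = 0
T: e_1·(-1) + e_2·(-1) + e_3·(-1) = 0
Solving this homogeneous linear system for the smallest-integer solution (first nonzero entry positive) gives (1, -2, 1).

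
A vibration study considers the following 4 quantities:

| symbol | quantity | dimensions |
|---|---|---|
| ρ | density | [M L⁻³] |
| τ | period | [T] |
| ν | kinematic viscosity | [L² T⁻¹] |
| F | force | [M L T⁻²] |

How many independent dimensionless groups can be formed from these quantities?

There are 4 variables and 3 base dimensions (M, L, T).
The dimension matrix has rank 3.
Independent dimensionless groups: 4 − 3 = 1.

1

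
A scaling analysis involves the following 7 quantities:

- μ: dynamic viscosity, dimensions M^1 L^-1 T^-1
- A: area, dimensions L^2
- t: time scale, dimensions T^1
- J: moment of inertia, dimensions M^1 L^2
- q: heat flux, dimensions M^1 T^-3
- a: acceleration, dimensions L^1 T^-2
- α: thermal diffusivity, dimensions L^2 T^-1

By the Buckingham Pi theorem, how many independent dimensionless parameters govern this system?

There are 7 variables and 3 base dimensions (M, L, T).
The dimension matrix has rank 3.
Independent dimensionless groups: 7 − 3 = 4.

4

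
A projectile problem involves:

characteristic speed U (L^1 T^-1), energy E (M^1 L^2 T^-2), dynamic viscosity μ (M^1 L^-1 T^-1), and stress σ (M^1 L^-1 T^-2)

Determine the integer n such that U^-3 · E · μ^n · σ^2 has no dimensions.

-3

Balance the M exponent: (1)·n from μ, plus −3·(0) + (1) + 2·(1) = 3 from the rest, must sum to zero.
n + 3 = 0, so n = -3.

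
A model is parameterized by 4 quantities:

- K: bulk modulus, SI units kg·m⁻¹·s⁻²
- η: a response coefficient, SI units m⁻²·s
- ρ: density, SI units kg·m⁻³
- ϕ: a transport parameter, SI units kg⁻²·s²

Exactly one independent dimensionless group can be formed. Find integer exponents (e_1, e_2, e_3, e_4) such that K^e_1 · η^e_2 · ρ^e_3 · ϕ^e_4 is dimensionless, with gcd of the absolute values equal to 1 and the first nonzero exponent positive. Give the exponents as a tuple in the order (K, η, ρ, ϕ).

M: e_1·(1) + e_2·(0) + e_3·(1) + e_4·(-2) = 0
L: e_1·(-1) + e_2·(-2) + e_3·(-3) + e_4·(0) = 0
T: e_1·(-2) + e_2·(1) + e_3·(0) + e_4·(2) = 0
Solving this homogeneous linear system for the smallest-integer solution (first nonzero entry positive) gives (1, 4, -3, -1).

(1, 4, -3, -1)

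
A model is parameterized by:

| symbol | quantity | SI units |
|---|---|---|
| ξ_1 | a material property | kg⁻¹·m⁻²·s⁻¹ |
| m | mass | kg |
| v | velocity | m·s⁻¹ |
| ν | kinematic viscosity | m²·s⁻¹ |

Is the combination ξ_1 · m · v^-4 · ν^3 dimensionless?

yes

Sum the exponent of each base dimension across the product:
  M: [ξ_1]_M + [m]_M − 4·[v]_M + 3·[ν]_M = (-1) + (1) − 4·(0) + 3·(0) = 0
  L: [ξ_1]_L + [m]_L − 4·[v]_L + 3·[ν]_L = (-2) + (0) − 4·(1) + 3·(2) = 0
  T: [ξ_1]_T + [m]_T − 4·[v]_T + 3·[ν]_T = (-1) + (0) − 4·(-1) + 3·(-1) = 0
All base exponents vanish — dimensionless.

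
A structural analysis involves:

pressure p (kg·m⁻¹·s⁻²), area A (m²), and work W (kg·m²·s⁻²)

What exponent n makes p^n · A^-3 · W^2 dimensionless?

-2

Balance the M exponent: (1)·n from p, plus −3·(0) + 2·(1) = 2 from the rest, must sum to zero.
n + 2 = 0, so n = -2.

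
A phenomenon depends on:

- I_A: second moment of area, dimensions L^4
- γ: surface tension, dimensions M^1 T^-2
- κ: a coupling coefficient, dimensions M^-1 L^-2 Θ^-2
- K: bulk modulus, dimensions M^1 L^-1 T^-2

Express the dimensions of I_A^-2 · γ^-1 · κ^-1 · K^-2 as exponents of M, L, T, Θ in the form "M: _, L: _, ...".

Collect each base-dimension exponent across the product:
  M: −2·(0) − (1) − (-1) − 2·(1) = -2
  L: −2·(4) − (0) − (-2) − 2·(-1) = -4
  T: −2·(0) − (-2) − (0) − 2·(-2) = 6
  Θ: −2·(0) − (0) − (-2) − 2·(0) = 2
So the dimensions are [M⁻² L⁻⁴ T⁶ Θ²].

M: -2, L: -4, T: 6, Θ: 2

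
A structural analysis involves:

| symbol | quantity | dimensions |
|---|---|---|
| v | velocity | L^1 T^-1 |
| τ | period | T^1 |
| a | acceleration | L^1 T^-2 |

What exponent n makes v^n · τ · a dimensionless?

Balance the L exponent: (1)·n from v, plus (0) + (1) = 1 from the rest, must sum to zero.
n + 1 = 0, so n = -1.

-1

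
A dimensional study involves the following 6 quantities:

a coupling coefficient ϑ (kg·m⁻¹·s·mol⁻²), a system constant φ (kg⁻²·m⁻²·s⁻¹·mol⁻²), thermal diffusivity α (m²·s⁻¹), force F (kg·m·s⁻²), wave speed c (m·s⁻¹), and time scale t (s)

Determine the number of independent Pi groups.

2

There are 6 variables and 4 base dimensions (M, L, T, N).
The dimension matrix has rank 4.
Independent dimensionless groups: 6 − 4 = 2.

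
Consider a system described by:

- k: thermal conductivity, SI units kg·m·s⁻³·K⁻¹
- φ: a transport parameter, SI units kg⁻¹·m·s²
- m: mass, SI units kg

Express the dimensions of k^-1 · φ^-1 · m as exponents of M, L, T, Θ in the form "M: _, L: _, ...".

Collect each base-dimension exponent across the product:
  M: −(1) − (-1) + (1) = 1
  L: −(1) − (1) + (0) = -2
  T: −(-3) − (2) + (0) = 1
  Θ: −(-1) − (0) + (0) = 1
So the dimensions are [M L⁻² T Θ].

M: 1, L: -2, T: 1, Θ: 1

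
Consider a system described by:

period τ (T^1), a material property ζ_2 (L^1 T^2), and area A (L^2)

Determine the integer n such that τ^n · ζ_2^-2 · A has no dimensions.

Balance the T exponent: (1)·n from τ, plus −2·(2) + (0) = -4 from the rest, must sum to zero.
n − 4 = 0, so n = 4.

4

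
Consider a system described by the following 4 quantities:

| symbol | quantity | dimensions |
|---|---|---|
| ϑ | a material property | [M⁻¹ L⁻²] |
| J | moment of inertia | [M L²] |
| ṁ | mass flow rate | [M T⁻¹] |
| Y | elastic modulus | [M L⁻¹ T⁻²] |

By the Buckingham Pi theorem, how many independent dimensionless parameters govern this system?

1

There are 4 variables and 3 base dimensions (M, L, T).
The dimension matrix has rank 3.
Independent dimensionless groups: 4 − 3 = 1.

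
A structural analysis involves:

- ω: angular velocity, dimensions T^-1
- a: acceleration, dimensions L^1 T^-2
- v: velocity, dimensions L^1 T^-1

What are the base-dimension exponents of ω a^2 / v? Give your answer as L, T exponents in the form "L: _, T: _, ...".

L: 1, T: -4

Collect each base-dimension exponent across the product:
  L: (0) + 2·(1) − (1) = 1
  T: (-1) + 2·(-2) − (-1) = -4
So the dimensions are [L T⁻⁴].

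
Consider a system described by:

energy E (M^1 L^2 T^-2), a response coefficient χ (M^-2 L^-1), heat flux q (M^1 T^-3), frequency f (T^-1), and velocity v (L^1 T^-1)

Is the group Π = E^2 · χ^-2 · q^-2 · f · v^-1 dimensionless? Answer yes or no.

Sum the exponent of each base dimension across the product:
  M: 2·[E]_M − 2·[χ]_M − 2·[q]_M + [f]_M − [v]_M = 2·(1) − 2·(-2) − 2·(1) + (0) − (0) = 4
  L: 2·[E]_L − 2·[χ]_L − 2·[q]_L + [f]_L − [v]_L = 2·(2) − 2·(-1) − 2·(0) + (0) − (1) = 5
  T: 2·[E]_T − 2·[χ]_T − 2·[q]_T + [f]_T − [v]_T = 2·(-2) − 2·(0) − 2·(-3) + (-1) − (-1) = 2
Net dimensions [M⁴ L⁵ T²] ≠ [1] — not dimensionless.

no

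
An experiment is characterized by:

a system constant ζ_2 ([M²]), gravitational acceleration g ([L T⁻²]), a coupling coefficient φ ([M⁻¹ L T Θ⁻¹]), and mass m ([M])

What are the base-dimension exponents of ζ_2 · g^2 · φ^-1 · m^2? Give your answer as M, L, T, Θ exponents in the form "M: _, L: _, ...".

Collect each base-dimension exponent across the product:
  M: (2) + 2·(0) − (-1) + 2·(1) = 5
  L: (0) + 2·(1) − (1) + 2·(0) = 1
  T: (0) + 2·(-2) − (1) + 2·(0) = -5
  Θ: (0) + 2·(0) − (-1) + 2·(0) = 1
So the dimensions are [M⁵ L T⁻⁵ Θ].

M: 5, L: 1, T: -5, Θ: 1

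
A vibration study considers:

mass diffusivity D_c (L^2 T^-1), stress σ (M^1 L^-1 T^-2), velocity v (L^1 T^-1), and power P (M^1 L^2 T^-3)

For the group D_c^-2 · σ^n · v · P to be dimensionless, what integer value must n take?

-1

Balance the M exponent: (1)·n from σ, plus −2·(0) + (0) + (1) = 1 from the rest, must sum to zero.
n + 1 = 0, so n = -1.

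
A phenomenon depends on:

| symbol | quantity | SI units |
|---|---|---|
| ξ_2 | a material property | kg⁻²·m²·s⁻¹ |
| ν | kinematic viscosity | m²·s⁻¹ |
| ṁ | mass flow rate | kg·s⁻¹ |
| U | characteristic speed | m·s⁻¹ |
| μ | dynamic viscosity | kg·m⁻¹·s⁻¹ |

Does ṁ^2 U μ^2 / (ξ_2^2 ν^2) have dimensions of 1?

Sum the exponent of each base dimension across the product:
  M: −2·[ξ_2]_M − 2·[ν]_M + 2·[ṁ]_M + [U]_M + 2·[μ]_M = −2·(-2) − 2·(0) + 2·(1) + (0) + 2·(1) = 8
  L: −2·[ξ_2]_L − 2·[ν]_L + 2·[ṁ]_L + [U]_L + 2·[μ]_L = −2·(2) − 2·(2) + 2·(0) + (1) + 2·(-1) = -9
  T: −2·[ξ_2]_T − 2·[ν]_T + 2·[ṁ]_T + [U]_T + 2·[μ]_T = −2·(-1) − 2·(-1) + 2·(-1) + (-1) + 2·(-1) = -1
Net dimensions [M⁸ L⁻⁹ T⁻¹] ≠ [1] — not dimensionless.

no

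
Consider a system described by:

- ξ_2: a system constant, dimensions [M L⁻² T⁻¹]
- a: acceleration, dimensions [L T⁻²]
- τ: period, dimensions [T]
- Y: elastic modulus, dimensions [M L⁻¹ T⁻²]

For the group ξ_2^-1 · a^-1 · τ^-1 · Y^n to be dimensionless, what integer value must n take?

Balance the M exponent: (1)·n from Y, plus −(1) − (0) − (0) = -1 from the rest, must sum to zero.
n − 1 = 0, so n = 1.

1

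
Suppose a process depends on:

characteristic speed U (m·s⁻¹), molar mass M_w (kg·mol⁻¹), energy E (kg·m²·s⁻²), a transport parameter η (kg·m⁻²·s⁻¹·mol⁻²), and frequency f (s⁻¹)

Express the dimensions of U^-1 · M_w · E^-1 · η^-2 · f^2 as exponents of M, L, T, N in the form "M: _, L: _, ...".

M: -2, L: 1, T: 3, N: 3

Collect each base-dimension exponent across the product:
  M: −(0) + (1) − (1) − 2·(1) + 2·(0) = -2
  L: −(1) + (0) − (2) − 2·(-2) + 2·(0) = 1
  T: −(-1) + (0) − (-2) − 2·(-1) + 2·(-1) = 3
  N: −(0) + (-1) − (0) − 2·(-2) + 2·(0) = 3
So the dimensions are [M⁻² L T³ N³].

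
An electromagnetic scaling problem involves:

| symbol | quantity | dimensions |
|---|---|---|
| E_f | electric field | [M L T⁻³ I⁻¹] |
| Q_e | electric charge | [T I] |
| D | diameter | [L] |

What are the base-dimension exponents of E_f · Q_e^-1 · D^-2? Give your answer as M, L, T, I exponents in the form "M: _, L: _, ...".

Collect each base-dimension exponent across the product:
  M: (1) − (0) − 2·(0) = 1
  L: (1) − (0) − 2·(1) = -1
  T: (-3) − (1) − 2·(0) = -4
  I: (-1) − (1) − 2·(0) = -2
So the dimensions are [M L⁻¹ T⁻⁴ I⁻²].

M: 1, L: -1, T: -4, I: -2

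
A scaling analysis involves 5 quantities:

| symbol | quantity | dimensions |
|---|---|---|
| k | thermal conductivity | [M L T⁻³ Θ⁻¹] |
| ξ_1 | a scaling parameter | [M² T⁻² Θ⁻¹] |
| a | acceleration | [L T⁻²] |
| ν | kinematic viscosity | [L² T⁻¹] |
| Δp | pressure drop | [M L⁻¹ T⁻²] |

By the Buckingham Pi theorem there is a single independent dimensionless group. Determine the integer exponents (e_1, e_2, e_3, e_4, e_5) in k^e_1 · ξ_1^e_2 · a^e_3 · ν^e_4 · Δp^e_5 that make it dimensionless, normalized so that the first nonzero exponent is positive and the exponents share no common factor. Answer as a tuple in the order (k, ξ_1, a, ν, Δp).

(1, -1, -2, 1, 1)

M: e_1·(1) + e_2·(2) + e_3·(0) + e_4·(0) + e_5·(1) = 0
L: e_1·(1) + e_2·(0) + e_3·(1) + e_4·(2) + e_5·(-1) = 0
T: e_1·(-3) + e_2·(-2) + e_3·(-2) + e_4·(-1) + e_5·(-2) = 0
Θ: e_1·(-1) + e_2·(-1) + e_3·(0) + e_4·(0) + e_5·(0) = 0
Solving this homogeneous linear system for the smallest-integer solution (first nonzero entry positive) gives (1, -1, -2, 1, 1).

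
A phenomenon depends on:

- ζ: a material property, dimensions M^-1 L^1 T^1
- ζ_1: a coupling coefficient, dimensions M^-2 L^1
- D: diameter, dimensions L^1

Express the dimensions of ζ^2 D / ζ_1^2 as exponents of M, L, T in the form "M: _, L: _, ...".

M: 2, L: 1, T: 2

Collect each base-dimension exponent across the product:
  M: 2·(-1) − 2·(-2) + (0) = 2
  L: 2·(1) − 2·(1) + (1) = 1
  T: 2·(1) − 2·(0) + (0) = 2
So the dimensions are [M² L T²].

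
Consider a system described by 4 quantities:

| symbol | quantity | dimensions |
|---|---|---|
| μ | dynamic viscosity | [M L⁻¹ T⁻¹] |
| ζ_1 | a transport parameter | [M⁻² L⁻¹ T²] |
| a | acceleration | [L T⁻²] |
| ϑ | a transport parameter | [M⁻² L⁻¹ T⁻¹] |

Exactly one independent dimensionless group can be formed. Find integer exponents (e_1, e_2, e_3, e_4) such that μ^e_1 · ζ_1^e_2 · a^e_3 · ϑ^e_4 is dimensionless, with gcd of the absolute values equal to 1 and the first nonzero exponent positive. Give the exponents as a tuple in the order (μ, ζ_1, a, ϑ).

M: e_1·(1) + e_2·(-2) + e_3·(0) + e_4·(-2) = 0
L: e_1·(-1) + e_2·(-1) + e_3·(1) + e_4·(-1) = 0
T: e_1·(-1) + e_2·(2) + e_3·(-2) + e_4·(-1) = 0
Solving this homogeneous linear system for the smallest-integer solution (first nonzero entry positive) gives (2, 3, 3, -2).

(2, 3, 3, -2)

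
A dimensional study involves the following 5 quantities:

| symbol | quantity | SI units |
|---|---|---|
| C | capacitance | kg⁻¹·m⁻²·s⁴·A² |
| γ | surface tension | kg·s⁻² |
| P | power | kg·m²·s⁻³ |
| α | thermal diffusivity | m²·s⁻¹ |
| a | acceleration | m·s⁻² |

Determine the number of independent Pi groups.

There are 5 variables and 4 base dimensions (M, L, T, I).
The dimension matrix has rank 4.
Independent dimensionless groups: 5 − 4 = 1.

1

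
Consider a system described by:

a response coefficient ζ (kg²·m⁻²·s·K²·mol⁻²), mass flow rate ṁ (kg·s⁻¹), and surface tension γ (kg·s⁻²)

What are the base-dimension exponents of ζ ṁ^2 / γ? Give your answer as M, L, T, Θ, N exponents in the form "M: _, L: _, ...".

Collect each base-dimension exponent across the product:
  M: (2) + 2·(1) − (1) = 3
  L: (-2) + 2·(0) − (0) = -2
  T: (1) + 2·(-1) − (-2) = 1
  Θ: (2) + 2·(0) − (0) = 2
  N: (-2) + 2·(0) − (0) = -2
So the dimensions are [M³ L⁻² T Θ² N⁻²].

M: 3, L: -2, T: 1, Θ: 2, N: -2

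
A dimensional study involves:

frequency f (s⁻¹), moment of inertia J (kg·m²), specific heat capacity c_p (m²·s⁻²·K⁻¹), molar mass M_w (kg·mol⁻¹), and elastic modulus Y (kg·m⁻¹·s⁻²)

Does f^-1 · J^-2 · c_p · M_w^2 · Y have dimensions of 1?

no

Sum the exponent of each base dimension across the product:
  M: −[f]_M − 2·[J]_M + [c_p]_M + 2·[M_w]_M + [Y]_M = −(0) − 2·(1) + (0) + 2·(1) + (1) = 1
  L: −[f]_L − 2·[J]_L + [c_p]_L + 2·[M_w]_L + [Y]_L = −(0) − 2·(2) + (2) + 2·(0) + (-1) = -3
  T: −[f]_T − 2·[J]_T + [c_p]_T + 2·[M_w]_T + [Y]_T = −(-1) − 2·(0) + (-2) + 2·(0) + (-2) = -3
  Θ: −[f]_Θ − 2·[J]_Θ + [c_p]_Θ + 2·[M_w]_Θ + [Y]_Θ = −(0) − 2·(0) + (-1) + 2·(0) + (0) = -1
  N: −[f]_N − 2·[J]_N + [c_p]_N + 2·[M_w]_N + [Y]_N = −(0) − 2·(0) + (0) + 2·(-1) + (0) = -2
Net dimensions [M L⁻³ T⁻³ Θ⁻¹ N⁻²] ≠ [1] — not dimensionless.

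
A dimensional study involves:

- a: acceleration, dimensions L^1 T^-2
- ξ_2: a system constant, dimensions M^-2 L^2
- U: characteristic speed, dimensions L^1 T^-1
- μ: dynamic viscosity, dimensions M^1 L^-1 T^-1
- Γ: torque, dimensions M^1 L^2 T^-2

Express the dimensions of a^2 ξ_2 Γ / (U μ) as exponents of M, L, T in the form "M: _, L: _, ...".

Collect each base-dimension exponent across the product:
  M: 2·(0) + (-2) − (0) − (1) + (1) = -2
  L: 2·(1) + (2) − (1) − (-1) + (2) = 6
  T: 2·(-2) + (0) − (-1) − (-1) + (-2) = -4
So the dimensions are [M⁻² L⁶ T⁻⁴].

M: -2, L: 6, T: -4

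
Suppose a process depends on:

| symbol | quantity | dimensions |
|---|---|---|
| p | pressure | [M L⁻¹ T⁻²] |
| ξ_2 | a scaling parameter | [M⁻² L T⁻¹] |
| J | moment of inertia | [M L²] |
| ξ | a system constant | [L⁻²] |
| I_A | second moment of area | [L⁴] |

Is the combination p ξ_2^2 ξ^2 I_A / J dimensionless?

Sum the exponent of each base dimension across the product:
  M: [p]_M + 2·[ξ_2]_M − [J]_M + 2·[ξ]_M + [I_A]_M = (1) + 2·(-2) − (1) + 2·(0) + (0) = -4
  L: [p]_L + 2·[ξ_2]_L − [J]_L + 2·[ξ]_L + [I_A]_L = (-1) + 2·(1) − (2) + 2·(-2) + (4) = -1
  T: [p]_T + 2·[ξ_2]_T − [J]_T + 2·[ξ]_T + [I_A]_T = (-2) + 2·(-1) − (0) + 2·(0) + (0) = -4
Net dimensions [M⁻⁴ L⁻¹ T⁻⁴] ≠ [1] — not dimensionless.

no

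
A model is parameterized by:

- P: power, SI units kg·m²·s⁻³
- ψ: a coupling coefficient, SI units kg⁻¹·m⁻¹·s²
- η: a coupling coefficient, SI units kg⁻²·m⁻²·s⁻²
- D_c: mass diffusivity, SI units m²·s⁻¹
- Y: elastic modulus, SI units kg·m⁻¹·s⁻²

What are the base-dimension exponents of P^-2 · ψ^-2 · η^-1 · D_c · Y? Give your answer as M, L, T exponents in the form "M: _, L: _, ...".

Collect each base-dimension exponent across the product:
  M: −2·(1) − 2·(-1) − (-2) + (0) + (1) = 3
  L: −2·(2) − 2·(-1) − (-2) + (2) + (-1) = 1
  T: −2·(-3) − 2·(2) − (-2) + (-1) + (-2) = 1
So the dimensions are [M³ L T].

M: 3, L: 1, T: 1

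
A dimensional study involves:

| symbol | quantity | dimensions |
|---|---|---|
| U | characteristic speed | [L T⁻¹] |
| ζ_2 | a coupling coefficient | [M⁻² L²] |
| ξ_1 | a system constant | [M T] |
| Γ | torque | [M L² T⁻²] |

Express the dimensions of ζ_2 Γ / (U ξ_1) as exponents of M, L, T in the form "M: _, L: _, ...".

Collect each base-dimension exponent across the product:
  M: −(0) + (-2) − (1) + (1) = -2
  L: −(1) + (2) − (0) + (2) = 3
  T: −(-1) + (0) − (1) + (-2) = -2
So the dimensions are [M⁻² L³ T⁻²].

M: -2, L: 3, T: -2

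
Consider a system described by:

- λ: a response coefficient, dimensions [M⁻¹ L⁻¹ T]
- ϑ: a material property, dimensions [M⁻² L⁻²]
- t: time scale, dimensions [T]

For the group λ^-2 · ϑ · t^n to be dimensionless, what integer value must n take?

Balance the T exponent: (1)·n from t, plus −2·(1) + (0) = -2 from the rest, must sum to zero.
n − 2 = 0, so n = 2.

2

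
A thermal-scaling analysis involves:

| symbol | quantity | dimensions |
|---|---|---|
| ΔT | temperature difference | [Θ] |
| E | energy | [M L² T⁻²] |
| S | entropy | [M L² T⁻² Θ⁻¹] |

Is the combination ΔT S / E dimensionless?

yes

Sum the exponent of each base dimension across the product:
  M: [ΔT]_M − [E]_M + [S]_M = (0) − (1) + (1) = 0
  L: [ΔT]_L − [E]_L + [S]_L = (0) − (2) + (2) = 0
  T: [ΔT]_T − [E]_T + [S]_T = (0) − (-2) + (-2) = 0
  Θ: [ΔT]_Θ − [E]_Θ + [S]_Θ = (1) − (0) + (-1) = 0
All base exponents vanish — dimensionless.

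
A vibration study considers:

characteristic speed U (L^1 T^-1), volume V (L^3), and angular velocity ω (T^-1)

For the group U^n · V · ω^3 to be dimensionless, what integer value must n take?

Balance the L exponent: (1)·n from U, plus (3) + 3·(0) = 3 from the rest, must sum to zero.
n + 3 = 0, so n = -3.

-3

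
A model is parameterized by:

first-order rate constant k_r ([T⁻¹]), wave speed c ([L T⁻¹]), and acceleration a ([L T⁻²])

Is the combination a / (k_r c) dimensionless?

yes

Sum the exponent of each base dimension across the product:
  M: −[k_r]_M − [c]_M + [a]_M = −(0) − (0) + (0) = 0
  L: −[k_r]_L − [c]_L + [a]_L = −(0) − (1) + (1) = 0
  T: −[k_r]_T − [c]_T + [a]_T = −(-1) − (-1) + (-2) = 0
  Θ: −[k_r]_Θ − [c]_Θ + [a]_Θ = −(0) − (0) + (0) = 0
All base exponents vanish — dimensionless.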